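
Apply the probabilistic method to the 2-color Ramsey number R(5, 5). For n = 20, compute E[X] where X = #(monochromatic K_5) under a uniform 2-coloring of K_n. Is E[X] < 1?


E[X] = C(20, 5) · 2^{1 − 10} = 15504 · 2^{−9} = 15504/512.
As a reduced fraction: E[X] = 969/32 ≈ 30.281.
Is E[X] < 1? NO.
Since E[X] ≥ 1, the first-moment bound is inconclusive at n = 20; it does NOT by itself certify R(5, 5) > 20.

E[X] = 969/32 ≈ 30.281; E[X] ≥ 1; first-moment method inconclusive here.


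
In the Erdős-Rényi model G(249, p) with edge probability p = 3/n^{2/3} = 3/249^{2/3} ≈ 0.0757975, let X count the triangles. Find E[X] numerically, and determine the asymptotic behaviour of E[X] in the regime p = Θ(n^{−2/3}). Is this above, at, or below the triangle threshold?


Number of potential triangles: C(249, 3) = 2542124.
Each occurs with probability p³ ≈ (0.0757975)³ ≈ 4.35476847e-04.
By linearity: E[X] = C(249, 3)·p³ ≈ 2542124 · 4.35476847e-04 ≈ 1107.036145.
Since α = 2/3 < 1, p = c/n^{2/3} ≫ 1/n is above the triangle threshold p ~ 1/n. Asymptotically E[X] ~ (c³/6)·n^{3(1−α)} = (3³/6)·n^{1} → ∞; triangles are abundant w.h.p.

E[X] ≈ 1107.036145; in regime p = Θ(1/n^{2/3}) E[X] diverges (above the triangle threshold p ~ 1/n).


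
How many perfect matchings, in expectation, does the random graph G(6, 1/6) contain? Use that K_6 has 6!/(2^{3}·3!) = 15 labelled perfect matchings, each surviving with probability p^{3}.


K_6 has 6!/(2^{3}·3!) = 15 labelled perfect matchings.
For each such perfect matching H, let X_H = 1 if all 3 edges of H are present in G. Then P[X_H = 1] = p^{3} = (1/6)^{3} = 1/216.
Summing the indicators: E[X] = Σ_H E[X_H] = 15 · p^{3} = 15 · 1/216 = 5/72.
Numerically: E[X] ≈ 0.0694.

E[X] = 15 · (1/6)^{3} = 5/72 ≈ 0.0694.


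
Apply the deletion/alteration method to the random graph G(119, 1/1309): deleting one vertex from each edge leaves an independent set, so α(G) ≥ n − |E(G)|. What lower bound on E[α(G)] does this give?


E[|E(G)|] = C(119, 2)·p = 7021 · (1/1309) = 59/11.
E[α(G)] ≥ n − E[|E(G)|] = 119 − 59/11 = 1250/11.
Numerically: ≈ 113.636.
(This is only a lower bound; the true E[α(G)] may be larger.)

E[α(G)] ≥ 1250/11 ≈ 113.636.


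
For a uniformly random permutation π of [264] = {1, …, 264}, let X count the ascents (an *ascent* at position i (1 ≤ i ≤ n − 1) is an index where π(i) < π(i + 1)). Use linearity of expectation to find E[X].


Write X = Σ X_I over i = 1, …, 263, with X_I the indicator of one ascent.
There are 263 indicators.
For each fixed i, the pair (π(i), π(i+1)) is a uniformly random ordered pair of distinct values from {1, …, 264}; by symmetry P[π(i) < π(i+1)] = 1/2.
By linearity: E[X] = 263 · (1/2) = (264 − 1) · (1/2) = 263/2 ≈ 131.5000.

E[X] = 263/2 = 131.5000.


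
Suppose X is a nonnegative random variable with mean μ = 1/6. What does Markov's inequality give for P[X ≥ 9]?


μ = E[X] = 1/6, a = 9.
Markov: P[X ≥ 9] ≤ μ/a = (1/6)/9 = 1/54.
Numerically: ≈ 0.019.
(Since a = 9 > μ = 0.167, the bound 1/54 is < 1 and informative.)

P[X ≥ 9] ≤ 1/54 ≈ 0.019.


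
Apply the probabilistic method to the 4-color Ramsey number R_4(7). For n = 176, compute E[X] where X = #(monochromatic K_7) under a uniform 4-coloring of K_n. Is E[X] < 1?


E[X] = C(176, 7) · 4^{1 − 21} = 919790691600 · 4^{−20} = 919790691600/1099511627776.
As a reduced fraction: E[X] = 57486918225/68719476736 ≈ 0.83654.
Is E[X] < 1? YES.
Since E[X] < 1, there exists a 4-coloring of K_{176} with no monochromatic K_7; hence R_4(7) > 176.

E[X] = 57486918225/68719476736 ≈ 0.83654; E[X] < 1, so R_4(7) > 176.


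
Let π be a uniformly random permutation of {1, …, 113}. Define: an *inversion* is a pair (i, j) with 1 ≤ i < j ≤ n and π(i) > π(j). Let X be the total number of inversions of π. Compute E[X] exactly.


Write X = Σ X_I over the C(113, 2) = 6328 pairs i < j, with X_I the indicator of one inversion.
There are 6328 indicators.
For each fixed pair i < j, the values π(i) and π(j) are two distinct elements of {1, …, 113} in uniformly random order; by symmetry P[π(i) > π(j)] = 1/2.
By linearity: E[X] = 6328 · (1/2) = C(113, 2) · (1/2) = 6328/2 = 3164 ≈ 3164.000.

E[X] = 3164 = 3164.000.


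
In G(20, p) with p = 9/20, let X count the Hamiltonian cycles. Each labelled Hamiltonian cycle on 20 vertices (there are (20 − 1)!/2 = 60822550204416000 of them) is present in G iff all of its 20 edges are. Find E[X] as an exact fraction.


K_20 has (20 − 1)!/2 = 60822550204416000 labelled Hamiltonian cycles.
For each such Hamiltonian cycle H, let X_H = 1 if all 20 edges of H are present in G. Then P[X_H = 1] = p^{20} = (9/20)^{20} = 12157665459056928801/104857600000000000000000000.
By linearity: E[X] = Σ_H E[X_H] = 60822550204416000 · p^{20} = 60822550204416000 · 12157665459056928801/104857600000000000000000000 = 180532279724605553545860280221/25600000000000000000.
Numerically: E[X] ≈ 7.052e+09.

E[X] = 60822550204416000 · (9/20)^{20} = 180532279724605553545860280221/25600000000000000000 ≈ 7.052e+09.


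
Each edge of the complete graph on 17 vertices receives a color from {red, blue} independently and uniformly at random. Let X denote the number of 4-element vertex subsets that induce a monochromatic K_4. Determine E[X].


Let X = Σ_S X_S over the C(17, 4) = 2380 subsets S of size 4, where X_S = 1 if the K_4 on S is monochromatic.
For a fixed S, the K_4 on S has C(4, 2) = 6 edges. P[all 6 edges red] = (1/2)^6, and likewise for blue, so P[monochromatic] = 2·(1/2)^6 = 2^{1 − 6} = 1/32.
Summing: E[X] = C(17, 4) · 2^{1 − 6} = 2380 · 1/32 = 595/8.
Numerically: E[X] ≈ 74.37500.

E[X] = C(17,4)·2^(1−C(4,2)) = 595/8 ≈ 74.37500.


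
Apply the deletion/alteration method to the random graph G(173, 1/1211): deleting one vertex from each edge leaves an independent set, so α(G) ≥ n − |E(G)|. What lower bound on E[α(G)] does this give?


E[|E(G)|] = C(173, 2)·p = 14878 · (1/1211) = 86/7.
E[α(G)] ≥ n − E[|E(G)|] = 173 − 86/7 = 1125/7.
Numerically: ≈ 160.71429.
(This is only a lower bound; the true E[α(G)] may be larger.)

E[α(G)] ≥ 1125/7 ≈ 160.71429.


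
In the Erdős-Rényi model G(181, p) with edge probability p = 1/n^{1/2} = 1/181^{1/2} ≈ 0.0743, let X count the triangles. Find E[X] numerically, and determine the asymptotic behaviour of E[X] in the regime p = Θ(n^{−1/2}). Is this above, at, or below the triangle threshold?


Number of potential triangles: C(181, 3) = 971970.
Each occurs with probability p³ ≈ (0.0743)³ ≈ 4.10660e-04.
By linearity: E[X] = C(181, 3)·p³ ≈ 971970 · 4.10660e-04 ≈ 399.149.
Since α = 1/2 < 1, p = c/n^{1/2} ≫ 1/n is above the triangle threshold p ~ 1/n. Asymptotically E[X] ~ (c³/6)·n^{3(1−α)} = (1³/6)·n^{1.5} → ∞; triangles are abundant w.h.p.

E[X] ≈ 399.149; in regime p = Θ(1/n^{1/2}) E[X] diverges (above the triangle threshold p ~ 1/n).


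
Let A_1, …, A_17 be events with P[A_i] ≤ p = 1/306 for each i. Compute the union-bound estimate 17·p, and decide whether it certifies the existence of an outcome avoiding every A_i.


Union bound: P[∪_{i=1}^{17} A_i] ≤ Σ_i P[A_i] ≤ 17·p = 17·(1/306) = 1/18.
Numerically: 1/18 ≈ 0.056.
Is 1/18 < 1? YES.
Since P[∪ A_i] ≤ 1/18 < 1, the complement has P[∩ A_i^c] ≥ 1 − 1/18 = 17/18 > 0, so some outcome avoids every A_i.

17·p = 1/18 ≈ 0.056; existence CERTIFIED by the union bound.


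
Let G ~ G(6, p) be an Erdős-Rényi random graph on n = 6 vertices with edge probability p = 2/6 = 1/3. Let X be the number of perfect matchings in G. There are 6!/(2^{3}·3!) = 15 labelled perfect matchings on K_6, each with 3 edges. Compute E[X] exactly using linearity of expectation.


K_6 has 6!/(2^{3}·3!) = 15 labelled perfect matchings.
For each such perfect matching H, let X_H = 1 if all 3 edges of H are present in G. Then P[X_H = 1] = p^{3} = (1/3)^{3} = 1/27.
By linearity: E[X] = Σ_H E[X_H] = 15 · p^{3} = 15 · 1/27 = 5/9.
Numerically: E[X] ≈ 0.55556.

E[X] = 15 · (1/3)^{3} = 5/9 ≈ 0.55556.


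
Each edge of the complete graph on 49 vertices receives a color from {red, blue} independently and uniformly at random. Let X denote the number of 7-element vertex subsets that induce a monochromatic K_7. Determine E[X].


Let X = Σ_S X_S over the C(49, 7) = 85900584 subsets S of size 7, where X_S = 1 if the K_7 on S is monochromatic.
For a fixed S, the K_7 on S has C(7, 2) = 21 edges. P[all 21 edges red] = (1/2)^21, and likewise for blue, so P[monochromatic] = 2·(1/2)^21 = 2^{1 − 21} = 1/1048576.
Summing: E[X] = C(49, 7) · 2^{1 − 21} = 85900584 · 1/1048576 = 10737573/131072.
Numerically: E[X] ≈ 81.92118.

E[X] = C(49,7)·2^(1−C(7,2)) = 10737573/131072 ≈ 81.92118.


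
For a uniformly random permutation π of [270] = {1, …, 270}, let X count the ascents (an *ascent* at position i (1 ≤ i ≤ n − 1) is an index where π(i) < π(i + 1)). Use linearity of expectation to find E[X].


Write X = Σ X_I over i = 1, …, 269, with X_I the indicator of one ascent.
There are 269 indicators.
For each fixed i, the pair (π(i), π(i+1)) is a uniformly random ordered pair of distinct values from {1, …, 270}; by symmetry P[π(i) < π(i+1)] = 1/2.
By linearity: E[X] = 269 · (1/2) = (270 − 1) · (1/2) = 269/2 ≈ 134.500.

E[X] = 269/2 = 134.500.


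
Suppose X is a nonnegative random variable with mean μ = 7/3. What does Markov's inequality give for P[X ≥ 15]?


μ = E[X] = 7/3, a = 15.
Markov: P[X ≥ 15] ≤ μ/a = (7/3)/15 = 7/45.
Numerically: ≈ 0.155556.
(Since a = 15 > μ = 2.333333, the bound 7/45 is < 1 and informative.)

P[X ≥ 15] ≤ 7/45 ≈ 0.155556.


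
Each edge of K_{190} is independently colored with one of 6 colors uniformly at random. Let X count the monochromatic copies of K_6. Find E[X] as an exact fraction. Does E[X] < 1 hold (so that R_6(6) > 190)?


E[X] = C(190, 6) · 6^{1 − 15} = 60334683255 · 6^{−14} = 60334683255/78364164096.
As a reduced fraction: E[X] = 6703853695/8707129344 ≈ 0.770.
Is E[X] < 1? YES.
Since E[X] < 1, there exists a 6-coloring of K_{190} with no monochromatic K_6; hence R_6(6) > 190.

E[X] = 6703853695/8707129344 ≈ 0.770; E[X] < 1, so R_6(6) > 190.


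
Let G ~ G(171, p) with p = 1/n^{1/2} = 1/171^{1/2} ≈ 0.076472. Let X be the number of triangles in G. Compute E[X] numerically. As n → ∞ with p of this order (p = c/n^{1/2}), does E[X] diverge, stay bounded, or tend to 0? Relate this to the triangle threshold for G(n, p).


Number of potential triangles: C(171, 3) = 818805.
Each occurs with probability p³ ≈ (0.076472)³ ≈ 4.4720416e-04.
By linearity: E[X] = C(171, 3)·p³ ≈ 818805 · 4.4720416e-04 ≈ 366.17300.
Since α = 1/2 < 1, p = c/n^{1/2} ≫ 1/n is above the triangle threshold p ~ 1/n. Asymptotically E[X] ~ (c³/6)·n^{3(1−α)} = (1³/6)·n^{1.5} → ∞; triangles are abundant w.h.p.

E[X] ≈ 366.17300; in regime p = Θ(1/n^{1/2}) E[X] diverges (above the triangle threshold p ~ 1/n).


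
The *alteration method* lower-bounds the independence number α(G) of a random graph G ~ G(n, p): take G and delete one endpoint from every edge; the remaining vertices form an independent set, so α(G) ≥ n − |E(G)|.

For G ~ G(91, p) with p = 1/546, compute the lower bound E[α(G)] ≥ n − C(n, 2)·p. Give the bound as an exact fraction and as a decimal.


E[|E(G)|] = C(91, 2)·p = 4095 · (1/546) = 15/2.
E[α(G)] ≥ n − E[|E(G)|] = 91 − 15/2 = 167/2.
Numerically: ≈ 83.5000.
(This is only a lower bound; the true E[α(G)] may be larger.)

E[α(G)] ≥ 167/2 ≈ 83.5000.


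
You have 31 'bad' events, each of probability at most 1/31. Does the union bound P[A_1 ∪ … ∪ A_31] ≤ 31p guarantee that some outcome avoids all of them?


Union bound: P[∪_{i=1}^{31} A_i] ≤ Σ_i P[A_i] ≤ 31·p = 31·(1/31) = 1.
Numerically: 1 ≈ 1.000.
Is 1 < 1? NO.
Since the bound 1 is ≥ 1, the union bound is uninformative here; it does NOT by itself certify existence.

31·p = 1 ≈ 1.000; existence NOT certified by the union bound.


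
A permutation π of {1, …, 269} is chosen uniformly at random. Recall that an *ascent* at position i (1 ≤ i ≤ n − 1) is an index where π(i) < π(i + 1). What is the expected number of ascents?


Write X = Σ X_I over i = 1, …, 268, with X_I the indicator of one ascent.
There are 268 indicators.
For each fixed i, the pair (π(i), π(i+1)) is a uniformly random ordered pair of distinct values from {1, …, 269}; by symmetry P[π(i) < π(i+1)] = 1/2.
By linearity: E[X] = 268 · (1/2) = (269 − 1) · (1/2) = 134 ≈ 134.000.

E[X] = 134 = 134.000.


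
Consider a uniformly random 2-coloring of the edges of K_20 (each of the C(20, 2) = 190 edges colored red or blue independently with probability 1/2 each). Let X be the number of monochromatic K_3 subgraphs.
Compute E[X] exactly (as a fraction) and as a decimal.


Let X = Σ_S X_S over the C(20, 3) = 1140 subsets S of size 3, where X_S = 1 if the K_3 on S is monochromatic.
For a fixed S, the K_3 on S has C(3, 2) = 3 edges. P[all 3 edges red] = (1/2)^3, and likewise for blue, so P[monochromatic] = 2·(1/2)^3 = 2^{1 − 3} = 1/4.
Summing: E[X] = C(20, 3) · 2^{1 − 3} = 1140 · 1/4 = 285.
Numerically: E[X] ≈ 285.000.

E[X] = C(20,3)·2^(1−C(3,2)) = 285 ≈ 285.000.


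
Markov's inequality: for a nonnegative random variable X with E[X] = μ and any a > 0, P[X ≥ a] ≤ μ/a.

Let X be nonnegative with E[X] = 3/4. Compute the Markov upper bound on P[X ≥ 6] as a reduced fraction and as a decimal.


μ = E[X] = 3/4, a = 6.
Markov: P[X ≥ 6] ≤ μ/a = (3/4)/6 = 1/8.
Numerically: ≈ 0.125.
(Since a = 6 > μ = 0.750, the bound 1/8 is < 1 and informative.)

P[X ≥ 6] ≤ 1/8 ≈ 0.125.


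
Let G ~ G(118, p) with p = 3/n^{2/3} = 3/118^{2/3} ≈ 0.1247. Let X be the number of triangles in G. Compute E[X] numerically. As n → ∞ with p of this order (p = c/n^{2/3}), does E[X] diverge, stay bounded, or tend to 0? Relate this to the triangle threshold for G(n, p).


Number of potential triangles: C(118, 3) = 266916.
Each occurs with probability p³ ≈ (0.1247)³ ≈ 1.939098e-03.
By linearity: E[X] = C(118, 3)·p³ ≈ 266916 · 1.939098e-03 ≈ 517.5763.
Since α = 2/3 < 1, p = c/n^{2/3} ≫ 1/n is above the triangle threshold p ~ 1/n. Asymptotically E[X] ~ (c³/6)·n^{3(1−α)} = (3³/6)·n^{1} → ∞; triangles are abundant w.h.p.

E[X] ≈ 517.5763; in regime p = Θ(1/n^{2/3}) E[X] diverges (above the triangle threshold p ~ 1/n).


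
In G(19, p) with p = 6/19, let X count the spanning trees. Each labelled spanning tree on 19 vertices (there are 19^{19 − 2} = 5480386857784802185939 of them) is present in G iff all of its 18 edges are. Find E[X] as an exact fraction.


K_19 has 19^{19 − 2} = 5480386857784802185939 labelled spanning trees.
For each such spanning tree H, let X_H = 1 if all 18 edges of H are present in G. Then P[X_H = 1] = p^{18} = (6/19)^{18} = 101559956668416/104127350297911241532841.
By linearity of expectation: E[X] = Σ_H E[X_H] = 5480386857784802185939 · p^{18} = 5480386857784802185939 · 101559956668416/104127350297911241532841 = 101559956668416/19.
Numerically: E[X] ≈ 5.35e+12.

E[X] = 5480386857784802185939 · (6/19)^{18} = 101559956668416/19 ≈ 5.35e+12.


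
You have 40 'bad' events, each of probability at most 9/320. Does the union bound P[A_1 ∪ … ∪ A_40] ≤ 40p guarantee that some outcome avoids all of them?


Union bound: P[∪_{i=1}^{40} A_i] ≤ Σ_i P[A_i] ≤ 40·p = 40·(9/320) = 9/8.
Numerically: 9/8 ≈ 1.125000.
Is 9/8 < 1? NO.
Since the bound 9/8 is ≥ 1, the union bound is uninformative here; it does NOT by itself certify existence.

40·p = 9/8 ≈ 1.125000; existence NOT certified by the union bound.


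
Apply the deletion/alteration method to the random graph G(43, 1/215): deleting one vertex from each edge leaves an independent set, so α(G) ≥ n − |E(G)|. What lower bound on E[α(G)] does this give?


E[|E(G)|] = C(43, 2)·p = 903 · (1/215) = 21/5.
E[α(G)] ≥ n − E[|E(G)|] = 43 − 21/5 = 194/5.
Numerically: ≈ 38.8000.
(This is only a lower bound; the true E[α(G)] may be larger.)

E[α(G)] ≥ 194/5 ≈ 38.8000.


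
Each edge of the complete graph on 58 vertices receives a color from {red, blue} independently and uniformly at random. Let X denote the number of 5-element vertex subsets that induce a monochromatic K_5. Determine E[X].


Let X = Σ_S X_S over the C(58, 5) = 4582116 subsets S of size 5, where X_S = 1 if the K_5 on S is monochromatic.
For a fixed S, the K_5 on S has C(5, 2) = 10 edges. P[all 10 edges red] = (1/2)^10, and likewise for blue, so P[monochromatic] = 2·(1/2)^10 = 2^{1 − 10} = 1/512.
Summing: E[X] = C(58, 5) · 2^{1 − 10} = 4582116 · 1/512 = 1145529/128.
Numerically: E[X] ≈ 8949.445312.

E[X] = C(58,5)·2^(1−C(5,2)) = 1145529/128 ≈ 8949.445312.


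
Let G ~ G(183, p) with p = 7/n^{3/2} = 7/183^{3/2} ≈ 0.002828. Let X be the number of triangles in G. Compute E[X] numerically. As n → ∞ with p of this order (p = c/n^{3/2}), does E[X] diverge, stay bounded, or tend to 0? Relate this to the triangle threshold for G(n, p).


Number of potential triangles: C(183, 3) = 1004731.
Each occurs with probability p³ ≈ (0.002828)³ ≈ 2.260811e-08.
By linearity: E[X] = C(183, 3)·p³ ≈ 1004731 · 2.260811e-08 ≈ 0.0227.
Since α = 3/2 > 1, p = c/n^{3/2} = o(1/n) is below the triangle threshold p ~ 1/n. Asymptotically E[X] ~ (c³/6)·n^{3(1−α)} = (7³/6)·n^{-1.5} → 0, so by Markov's inequality G has no triangles w.h.p.

E[X] ≈ 0.0227; in regime p = Θ(1/n^{3/2}) E[X] tends to 0 (below the triangle threshold p ~ 1/n).


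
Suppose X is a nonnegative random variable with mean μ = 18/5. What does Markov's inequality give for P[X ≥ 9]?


μ = E[X] = 18/5, a = 9.
Markov: P[X ≥ 9] ≤ μ/a = (18/5)/9 = 2/5.
Numerically: ≈ 0.400000.
(Since a = 9 > μ = 3.600000, the bound 2/5 is < 1 and informative.)

P[X ≥ 9] ≤ 2/5 ≈ 0.400000.


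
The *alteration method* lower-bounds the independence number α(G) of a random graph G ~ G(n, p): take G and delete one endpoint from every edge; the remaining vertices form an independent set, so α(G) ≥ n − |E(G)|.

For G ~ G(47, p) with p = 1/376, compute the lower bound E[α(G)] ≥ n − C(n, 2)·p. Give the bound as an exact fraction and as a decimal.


E[|E(G)|] = C(47, 2)·p = 1081 · (1/376) = 23/8.
E[α(G)] ≥ n − E[|E(G)|] = 47 − 23/8 = 353/8.
Numerically: ≈ 44.1250.
(This is only a lower bound; the true E[α(G)] may be larger.)

E[α(G)] ≥ 353/8 ≈ 44.1250.


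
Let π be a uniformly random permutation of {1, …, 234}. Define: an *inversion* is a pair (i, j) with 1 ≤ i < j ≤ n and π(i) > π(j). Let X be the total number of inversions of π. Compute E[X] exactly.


Write X = Σ X_I over the C(234, 2) = 27261 pairs i < j, with X_I the indicator of one inversion.
There are 27261 indicators.
For each fixed pair i < j, the values π(i) and π(j) are two distinct elements of {1, …, 234} in uniformly random order; by symmetry P[π(i) > π(j)] = 1/2.
By linearity: E[X] = 27261 · (1/2) = C(234, 2) · (1/2) = 27261/2 = 27261/2 ≈ 13630.5000.

E[X] = 27261/2 = 13630.5000.


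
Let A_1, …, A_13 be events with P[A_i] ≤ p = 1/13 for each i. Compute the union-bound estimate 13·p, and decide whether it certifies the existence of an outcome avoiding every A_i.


Union bound: P[∪_{i=1}^{13} A_i] ≤ Σ_i P[A_i] ≤ 13·p = 13·(1/13) = 1.
Numerically: 1 ≈ 1.000000.
Is 1 < 1? NO.
Since the bound 1 is ≥ 1, the union bound is uninformative here; it does NOT by itself certify existence.

13·p = 1 ≈ 1.000000; existence NOT certified by the union bound.


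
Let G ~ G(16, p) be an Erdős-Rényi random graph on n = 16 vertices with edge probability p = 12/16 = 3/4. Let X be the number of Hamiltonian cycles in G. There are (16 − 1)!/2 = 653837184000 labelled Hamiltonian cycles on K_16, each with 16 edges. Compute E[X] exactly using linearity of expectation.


K_16 has (16 − 1)!/2 = 653837184000 labelled Hamiltonian cycles.
For each such Hamiltonian cycle H, let X_H = 1 if all 16 edges of H are present in G. Then P[X_H = 1] = p^{16} = (3/4)^{16} = 43046721/4294967296.
By linearity: E[X] = Σ_H E[X_H] = 653837184000 · p^{16} = 653837184000 · 43046721/4294967296 = 27485885585032875/4194304.
Numerically: E[X] ≈ 6.553e+09.

E[X] = 653837184000 · (3/4)^{16} = 27485885585032875/4194304 ≈ 6.553e+09.


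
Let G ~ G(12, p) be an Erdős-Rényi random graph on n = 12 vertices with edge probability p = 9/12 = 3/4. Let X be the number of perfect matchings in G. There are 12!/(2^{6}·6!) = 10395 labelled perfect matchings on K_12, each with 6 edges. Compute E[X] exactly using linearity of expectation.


K_12 has 12!/(2^{6}·6!) = 10395 labelled perfect matchings.
For each such perfect matching H, let X_H = 1 if all 6 edges of H are present in G. Then P[X_H = 1] = p^{6} = (3/4)^{6} = 729/4096.
By linearity: E[X] = Σ_H E[X_H] = 10395 · p^{6} = 10395 · 729/4096 = 7577955/4096.
Numerically: E[X] ≈ 1850.

E[X] = 10395 · (3/4)^{6} = 7577955/4096 ≈ 1850.


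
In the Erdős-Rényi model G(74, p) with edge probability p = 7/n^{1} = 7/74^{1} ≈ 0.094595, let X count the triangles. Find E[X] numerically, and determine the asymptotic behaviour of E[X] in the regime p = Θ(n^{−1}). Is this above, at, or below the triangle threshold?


Number of potential triangles: C(74, 3) = 64824.
Each occurs with probability p³ ≈ (0.094595)³ ≈ 8.4644542e-04.
By linearity: E[X] = C(74, 3)·p³ ≈ 64824 · 8.4644542e-04 ≈ 54.86998.
Here α = 1, so p = 7/n is exactly at the triangle threshold p ~ 1/n. Asymptotically E[X] → c³/6 = 7³/6 = 343/6 ≈ 57.16667, a bounded constant. In this regime the triangle count is asymptotically Poisson(c³/6).

E[X] ≈ 54.86998; in regime p = Θ(1/n^{1}) E[X] stays bounded (at the triangle threshold p ~ 1/n).


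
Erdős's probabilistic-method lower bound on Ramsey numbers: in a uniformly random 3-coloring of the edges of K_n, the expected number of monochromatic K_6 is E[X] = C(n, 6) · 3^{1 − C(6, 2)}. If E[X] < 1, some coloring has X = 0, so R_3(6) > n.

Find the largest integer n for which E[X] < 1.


We need C(n, 6) · 3^{1 − 15} < 1, i.e. C(n, 6) < 3^{15 − 1} = 4782969.
Check values of n near the boundary:
  n = 36: C(36, 6) = 1947792; 1947792 < 4782969? YES
  n = 37: C(37, 6) = 2324784; 2324784 < 4782969? YES
  n = 38: C(38, 6) = 2760681; 2760681 < 4782969? YES
  n = 39: C(39, 6) = 3262623; 3262623 < 4782969? YES
  n = 40: C(40, 6) = 3838380; 3838380 < 4782969? YES
  n = 41: C(41, 6) = 4496388; 4496388 < 4782969? YES
  n = 42: C(42, 6) = 5245786; 5245786 < 4782969? NO
The largest n with C(n, 6) < 4782969 is n = 41 (where E[X] = 1498796/1594323 ≈ 0.9401). Hence R_3(6) > 41, i.e. R_3(6) ≥ 42.

Largest n = 41; hence R_3(6) > 41.


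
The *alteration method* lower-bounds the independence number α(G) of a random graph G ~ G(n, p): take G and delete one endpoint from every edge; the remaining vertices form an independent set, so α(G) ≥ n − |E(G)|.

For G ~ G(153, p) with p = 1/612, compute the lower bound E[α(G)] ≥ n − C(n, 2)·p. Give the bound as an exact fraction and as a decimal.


E[|E(G)|] = C(153, 2)·p = 11628 · (1/612) = 19.
E[α(G)] ≥ n − E[|E(G)|] = 153 − 19 = 134.
Numerically: ≈ 134.000000.
(This is only a lower bound; the true E[α(G)] may be larger.)

E[α(G)] ≥ 134 ≈ 134.000000.


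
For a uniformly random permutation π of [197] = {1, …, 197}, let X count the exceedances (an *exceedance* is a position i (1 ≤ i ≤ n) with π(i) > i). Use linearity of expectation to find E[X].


Write X = Σ_{i=1}^{197} X_i, where X_i = 1_{π(i) > i}.
For each fixed i, π(i) is uniform over {1, …, 197} (marginal of a uniform permutation), so P[π(i) > i] = (n − i)/n. Summing: Σ_{i=1}^{197} (n − i)/n = (0 + 1 + … + 196)/197 = 197(197 − 1)/(2·197) = (197 − 1)/2.
Hence E[X] = Σ_{i=1}^{197} (197 − i)/197 = 98 ≈ 98.00000.

E[X] = 98 = 98.00000.


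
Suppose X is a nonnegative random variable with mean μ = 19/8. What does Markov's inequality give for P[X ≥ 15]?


μ = E[X] = 19/8, a = 15.
Markov: P[X ≥ 15] ≤ μ/a = (19/8)/15 = 19/120.
Numerically: ≈ 0.1583.
(Since a = 15 > μ = 2.3750, the bound 19/120 is < 1 and informative.)

P[X ≥ 15] ≤ 19/120 ≈ 0.1583.


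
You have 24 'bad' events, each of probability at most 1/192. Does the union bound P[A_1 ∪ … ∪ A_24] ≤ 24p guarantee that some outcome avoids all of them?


Union bound: P[∪_{i=1}^{24} A_i] ≤ Σ_i P[A_i] ≤ 24·p = 24·(1/192) = 1/8.
Numerically: 1/8 ≈ 0.125000.
Is 1/8 < 1? YES.
Since P[∪ A_i] ≤ 1/8 < 1, the complement has P[∩ A_i^c] ≥ 1 − 1/8 = 7/8 > 0, so some outcome avoids every A_i.

24·p = 1/8 ≈ 0.125000; existence CERTIFIED by the union bound.


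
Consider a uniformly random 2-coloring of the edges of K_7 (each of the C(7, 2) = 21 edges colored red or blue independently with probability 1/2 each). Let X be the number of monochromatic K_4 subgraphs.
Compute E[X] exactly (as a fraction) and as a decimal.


Let X = Σ_S X_S over the C(7, 4) = 35 subsets S of size 4, where X_S = 1 if the K_4 on S is monochromatic.
For a fixed S, the K_4 on S has C(4, 2) = 6 edges. P[all 6 edges red] = (1/2)^6, and likewise for blue, so P[monochromatic] = 2·(1/2)^6 = 2^{1 − 6} = 1/32.
By linearity of expectation: E[X] = C(7, 4) · 2^{1 − 6} = 35 · 1/32 = 35/32.
Numerically: E[X] ≈ 1.093750.

E[X] = C(7,4)·2^(1−C(4,2)) = 35/32 ≈ 1.093750.


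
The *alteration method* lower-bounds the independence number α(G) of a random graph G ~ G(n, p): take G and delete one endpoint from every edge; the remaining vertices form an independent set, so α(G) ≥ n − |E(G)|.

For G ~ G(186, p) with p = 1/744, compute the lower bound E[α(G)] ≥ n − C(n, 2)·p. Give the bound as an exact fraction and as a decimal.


E[|E(G)|] = C(186, 2)·p = 17205 · (1/744) = 185/8.
E[α(G)] ≥ n − E[|E(G)|] = 186 − 185/8 = 1303/8.
Numerically: ≈ 162.8750.
(This is only a lower bound; the true E[α(G)] may be larger.)

E[α(G)] ≥ 1303/8 ≈ 162.8750.


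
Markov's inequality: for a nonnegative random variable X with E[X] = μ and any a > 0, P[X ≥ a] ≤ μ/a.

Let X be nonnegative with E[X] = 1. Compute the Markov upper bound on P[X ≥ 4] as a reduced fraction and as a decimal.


μ = E[X] = 1, a = 4.
Markov: P[X ≥ 4] ≤ μ/a = (1)/4 = 1/4.
Numerically: ≈ 0.2500.
(Since a = 4 > μ = 1.0000, the bound 1/4 is < 1 and informative.)

P[X ≥ 4] ≤ 1/4 ≈ 0.2500.


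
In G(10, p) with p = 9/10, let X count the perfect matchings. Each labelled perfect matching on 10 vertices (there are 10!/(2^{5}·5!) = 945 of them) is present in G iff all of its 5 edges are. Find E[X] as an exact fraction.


K_10 has 10!/(2^{5}·5!) = 945 labelled perfect matchings.
For each such perfect matching H, let X_H = 1 if all 5 edges of H are present in G. Then P[X_H = 1] = p^{5} = (9/10)^{5} = 59049/100000.
By linearity: E[X] = Σ_H E[X_H] = 945 · p^{5} = 945 · 59049/100000 = 11160261/20000.
Numerically: E[X] ≈ 558.

E[X] = 945 · (9/10)^{5} = 11160261/20000 ≈ 558.


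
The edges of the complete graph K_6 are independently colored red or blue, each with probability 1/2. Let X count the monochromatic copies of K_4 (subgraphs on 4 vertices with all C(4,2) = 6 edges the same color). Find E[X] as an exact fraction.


Let X = Σ_S X_S over the C(6, 4) = 15 subsets S of size 4, where X_S = 1 if the K_4 on S is monochromatic.
For a fixed S, the K_4 on S has C(4, 2) = 6 edges. P[all 6 edges red] = (1/2)^6, and likewise for blue, so P[monochromatic] = 2·(1/2)^6 = 2^{1 − 6} = 1/32.
By linearity: E[X] = C(6, 4) · 2^{1 − 6} = 15 · 1/32 = 15/32.
Numerically: E[X] ≈ 0.469.

E[X] = C(6,4)·2^(1−C(4,2)) = 15/32 ≈ 0.469.


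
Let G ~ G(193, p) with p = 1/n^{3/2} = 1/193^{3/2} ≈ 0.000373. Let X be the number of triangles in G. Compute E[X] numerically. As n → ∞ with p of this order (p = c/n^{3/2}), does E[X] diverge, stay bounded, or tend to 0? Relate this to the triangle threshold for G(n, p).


Number of potential triangles: C(193, 3) = 1179616.
Each occurs with probability p³ ≈ (0.000373)³ ≈ 5.18791e-11.
By linearity: E[X] = C(193, 3)·p³ ≈ 1179616 · 5.18791e-11 ≈ 0.000.
Since α = 3/2 > 1, p = c/n^{3/2} = o(1/n) is below the triangle threshold p ~ 1/n. Asymptotically E[X] ~ (c³/6)·n^{3(1−α)} = (1³/6)·n^{-1.5} → 0, so by Markov's inequality G has no triangles w.h.p.

E[X] ≈ 0.000; in regime p = Θ(1/n^{3/2}) E[X] tends to 0 (below the triangle threshold p ~ 1/n).


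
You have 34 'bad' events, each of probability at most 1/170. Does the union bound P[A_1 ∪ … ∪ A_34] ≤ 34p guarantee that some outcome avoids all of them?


Union bound: P[∪_{i=1}^{34} A_i] ≤ Σ_i P[A_i] ≤ 34·p = 34·(1/170) = 1/5.
Numerically: 1/5 ≈ 0.200.
Is 1/5 < 1? YES.
Since P[∪ A_i] ≤ 1/5 < 1, the complement has P[∩ A_i^c] ≥ 1 − 1/5 = 4/5 > 0, so some outcome avoids every A_i.

34·p = 1/5 ≈ 0.200; existence CERTIFIED by the union bound.


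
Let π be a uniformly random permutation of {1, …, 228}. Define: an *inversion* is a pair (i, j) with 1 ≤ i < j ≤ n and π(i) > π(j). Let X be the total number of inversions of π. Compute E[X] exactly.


Write X = Σ X_I over the C(228, 2) = 25878 pairs i < j, with X_I the indicator of one inversion.
There are 25878 indicators.
For each fixed pair i < j, the values π(i) and π(j) are two distinct elements of {1, …, 228} in uniformly random order; by symmetry P[π(i) > π(j)] = 1/2.
By linearity: E[X] = 25878 · (1/2) = C(228, 2) · (1/2) = 25878/2 = 12939 ≈ 12939.0000.

E[X] = 12939 = 12939.0000.


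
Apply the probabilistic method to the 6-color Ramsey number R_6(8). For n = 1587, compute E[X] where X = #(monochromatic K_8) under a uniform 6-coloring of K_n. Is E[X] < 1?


E[X] = C(1587, 8) · 6^{1 − 28} = 980438554550826798570 · 6^{−27} = 980438554550826798570/1023490369077469249536.
As a reduced fraction: E[X] = 54468808586157044365/56860576059859402752 ≈ 0.9579.
Is E[X] < 1? YES.
Since E[X] < 1, there exists a 6-coloring of K_{1587} with no monochromatic K_8; hence R_6(8) > 1587.

E[X] = 54468808586157044365/56860576059859402752 ≈ 0.9579; E[X] < 1, so R_6(8) > 1587.


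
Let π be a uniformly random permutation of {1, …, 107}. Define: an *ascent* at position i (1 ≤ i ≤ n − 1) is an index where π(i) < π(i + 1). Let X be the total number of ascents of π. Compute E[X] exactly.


Write X = Σ X_I over i = 1, …, 106, with X_I the indicator of one ascent.
There are 106 indicators.
For each fixed i, the pair (π(i), π(i+1)) is a uniformly random ordered pair of distinct values from {1, …, 107}; by symmetry P[π(i) < π(i+1)] = 1/2.
By linearity: E[X] = 106 · (1/2) = (107 − 1) · (1/2) = 53 ≈ 53.00000.

E[X] = 53 = 53.00000.


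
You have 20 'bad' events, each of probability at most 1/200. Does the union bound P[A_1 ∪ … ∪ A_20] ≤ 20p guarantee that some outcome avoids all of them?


Union bound: P[∪_{i=1}^{20} A_i] ≤ Σ_i P[A_i] ≤ 20·p = 20·(1/200) = 1/10.
Numerically: 1/10 ≈ 0.10000.
Is 1/10 < 1? YES.
Since P[∪ A_i] ≤ 1/10 < 1, the complement has P[∩ A_i^c] ≥ 1 − 1/10 = 9/10 > 0, so some outcome avoids every A_i.

20·p = 1/10 ≈ 0.10000; existence CERTIFIED by the union bound.


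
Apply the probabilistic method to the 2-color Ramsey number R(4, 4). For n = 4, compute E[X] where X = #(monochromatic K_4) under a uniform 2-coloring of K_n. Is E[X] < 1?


E[X] = C(4, 4) · 2^{1 − 6} = 1 · 2^{−5} = 1/32.
As a reduced fraction: E[X] = 1/32 ≈ 0.0312.
Is E[X] < 1? YES.
Since E[X] < 1, there exists a 2-coloring of K_{4} with no monochromatic K_4; hence R(4, 4) > 4.

E[X] = 1/32 ≈ 0.0312; E[X] < 1, so R(4, 4) > 4.


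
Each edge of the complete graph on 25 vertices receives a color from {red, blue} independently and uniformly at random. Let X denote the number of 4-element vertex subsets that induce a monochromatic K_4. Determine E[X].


Let X = Σ_S X_S over the C(25, 4) = 12650 subsets S of size 4, where X_S = 1 if the K_4 on S is monochromatic.
For a fixed S, the K_4 on S has C(4, 2) = 6 edges. P[all 6 edges red] = (1/2)^6, and likewise for blue, so P[monochromatic] = 2·(1/2)^6 = 2^{1 − 6} = 1/32.
By linearity: E[X] = C(25, 4) · 2^{1 − 6} = 12650 · 1/32 = 6325/16.
Numerically: E[X] ≈ 395.31250.

E[X] = C(25,4)·2^(1−C(4,2)) = 6325/16 ≈ 395.31250.


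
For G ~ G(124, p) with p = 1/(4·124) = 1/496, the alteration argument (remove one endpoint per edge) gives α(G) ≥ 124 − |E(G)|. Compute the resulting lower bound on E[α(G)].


E[|E(G)|] = C(124, 2)·p = 7626 · (1/496) = 123/8.
E[α(G)] ≥ n − E[|E(G)|] = 124 − 123/8 = 869/8.
Numerically: ≈ 108.62500.
(This is only a lower bound; the true E[α(G)] may be larger.)

E[α(G)] ≥ 869/8 ≈ 108.62500.


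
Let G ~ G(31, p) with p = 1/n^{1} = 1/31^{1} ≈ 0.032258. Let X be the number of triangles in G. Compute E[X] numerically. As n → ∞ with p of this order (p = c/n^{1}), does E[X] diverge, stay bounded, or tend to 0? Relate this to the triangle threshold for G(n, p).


Number of potential triangles: C(31, 3) = 4495.
Each occurs with probability p³ ≈ (0.032258)³ ≈ 3.3567185e-05.
By linearity: E[X] = C(31, 3)·p³ ≈ 4495 · 3.3567185e-05 ≈ 0.15088.
Here α = 1, so p = 1/n is exactly at the triangle threshold p ~ 1/n. Asymptotically E[X] → c³/6 = 1³/6 = 1/6 ≈ 0.16667, a bounded constant. In this regime the triangle count is asymptotically Poisson(c³/6).

E[X] ≈ 0.15088; in regime p = Θ(1/n^{1}) E[X] stays bounded (at the triangle threshold p ~ 1/n).


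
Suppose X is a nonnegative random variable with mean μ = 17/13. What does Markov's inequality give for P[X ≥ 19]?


μ = E[X] = 17/13, a = 19.
Markov: P[X ≥ 19] ≤ μ/a = (17/13)/19 = 17/247.
Numerically: ≈ 0.069.
(Since a = 19 > μ = 1.308, the bound 17/247 is < 1 and informative.)

P[X ≥ 19] ≤ 17/247 ≈ 0.069.


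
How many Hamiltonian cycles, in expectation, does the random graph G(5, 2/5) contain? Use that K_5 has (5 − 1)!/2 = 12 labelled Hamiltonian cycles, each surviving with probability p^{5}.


K_5 has (5 − 1)!/2 = 12 labelled Hamiltonian cycles.
For each such Hamiltonian cycle H, let X_H = 1 if all 5 edges of H are present in G. Then P[X_H = 1] = p^{5} = (2/5)^{5} = 32/3125.
By linearity of expectation: E[X] = Σ_H E[X_H] = 12 · p^{5} = 12 · 32/3125 = 384/3125.
Numerically: E[X] ≈ 0.1229.

E[X] = 12 · (2/5)^{5} = 384/3125 ≈ 0.1229.


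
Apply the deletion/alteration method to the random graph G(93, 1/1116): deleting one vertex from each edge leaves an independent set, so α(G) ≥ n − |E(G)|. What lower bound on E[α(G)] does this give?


E[|E(G)|] = C(93, 2)·p = 4278 · (1/1116) = 23/6.
E[α(G)] ≥ n − E[|E(G)|] = 93 − 23/6 = 535/6.
Numerically: ≈ 89.1667.
(This is only a lower bound; the true E[α(G)] may be larger.)

E[α(G)] ≥ 535/6 ≈ 89.1667.


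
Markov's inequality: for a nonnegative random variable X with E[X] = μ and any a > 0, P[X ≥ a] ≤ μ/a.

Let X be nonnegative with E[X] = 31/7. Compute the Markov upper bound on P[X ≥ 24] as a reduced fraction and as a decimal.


μ = E[X] = 31/7, a = 24.
Markov: P[X ≥ 24] ≤ μ/a = (31/7)/24 = 31/168.
Numerically: ≈ 0.1845.
(Since a = 24 > μ = 4.4286, the bound 31/168 is < 1 and informative.)

P[X ≥ 24] ≤ 31/168 ≈ 0.1845.


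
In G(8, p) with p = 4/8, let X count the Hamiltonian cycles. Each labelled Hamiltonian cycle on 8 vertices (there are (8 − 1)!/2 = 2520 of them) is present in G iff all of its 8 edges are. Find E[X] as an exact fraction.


K_8 has (8 − 1)!/2 = 2520 labelled Hamiltonian cycles.
For each such Hamiltonian cycle H, let X_H = 1 if all 8 edges of H are present in G. Then P[X_H = 1] = p^{8} = (1/2)^{8} = 1/256.
Summing the indicators: E[X] = Σ_H E[X_H] = 2520 · p^{8} = 2520 · 1/256 = 315/32.
Numerically: E[X] ≈ 9.84375.

E[X] = 2520 · (1/2)^{8} = 315/32 ≈ 9.84375.


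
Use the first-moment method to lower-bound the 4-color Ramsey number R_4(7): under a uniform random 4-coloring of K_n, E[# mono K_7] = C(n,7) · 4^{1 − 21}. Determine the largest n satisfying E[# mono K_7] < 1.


We need C(n, 7) · 4^{1 − 21} < 1, i.e. C(n, 7) < 4^{21 − 1} = 1099511627776.
Check values of n near the boundary:
  n = 174: C(174, 7) = 847879782984; 847879782984 < 1099511627776? YES
  n = 175: C(175, 7) = 883208107275; 883208107275 < 1099511627776? YES
  n = 176: C(176, 7) = 919790691600; 919790691600 < 1099511627776? YES
  n = 177: C(177, 7) = 957664425960; 957664425960 < 1099511627776? YES
  n = 178: C(178, 7) = 996867063280; 996867063280 < 1099511627776? YES
  n = 179: C(179, 7) = 1037437234460; 1037437234460 < 1099511627776? YES
  n = 180: C(180, 7) = 1079414463600; 1079414463600 < 1099511627776? YES
  n = 181: C(181, 7) = 1122839183400; 1122839183400 < 1099511627776? NO
The largest n with C(n, 7) < 1099511627776 is n = 180 (where E[X] = 67463403975/68719476736 ≈ 0.982). Hence R_4(7) > 180, i.e. R_4(7) ≥ 181.

Largest n = 180; hence R_4(7) > 180.


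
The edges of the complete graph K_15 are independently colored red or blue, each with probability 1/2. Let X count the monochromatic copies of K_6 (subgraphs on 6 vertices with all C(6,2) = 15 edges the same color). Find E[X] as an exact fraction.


Let X = Σ_S X_S over the C(15, 6) = 5005 subsets S of size 6, where X_S = 1 if the K_6 on S is monochromatic.
For a fixed S, the K_6 on S has C(6, 2) = 15 edges. P[all 15 edges red] = (1/2)^15, and likewise for blue, so P[monochromatic] = 2·(1/2)^15 = 2^{1 − 15} = 1/16384.
By linearity of expectation: E[X] = C(15, 6) · 2^{1 − 15} = 5005 · 1/16384 = 5005/16384.
Numerically: E[X] ≈ 0.305.

E[X] = C(15,6)·2^(1−C(6,2)) = 5005/16384 ≈ 0.305.


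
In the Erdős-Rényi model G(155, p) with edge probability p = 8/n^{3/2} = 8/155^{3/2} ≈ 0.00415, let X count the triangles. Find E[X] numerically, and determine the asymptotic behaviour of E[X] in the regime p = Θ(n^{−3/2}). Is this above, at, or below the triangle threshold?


Number of potential triangles: C(155, 3) = 608685.
Each occurs with probability p³ ≈ (0.00415)³ ≈ 7.12488e-08.
By linearity: E[X] = C(155, 3)·p³ ≈ 608685 · 7.12488e-08 ≈ 0.043.
Since α = 3/2 > 1, p = c/n^{3/2} = o(1/n) is below the triangle threshold p ~ 1/n. Asymptotically E[X] ~ (c³/6)·n^{3(1−α)} = (8³/6)·n^{-1.5} → 0, so by Markov's inequality G has no triangles w.h.p.

E[X] ≈ 0.043; in regime p = Θ(1/n^{3/2}) E[X] tends to 0 (below the triangle threshold p ~ 1/n).


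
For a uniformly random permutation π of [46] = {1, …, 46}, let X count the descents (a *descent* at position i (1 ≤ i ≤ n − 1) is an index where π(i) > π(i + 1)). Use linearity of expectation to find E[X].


Write X = Σ X_I over i = 1, …, 45, with X_I the indicator of one descent.
There are 45 indicators.
For each fixed i, the pair (π(i), π(i+1)) is a uniformly random ordered pair of distinct values from {1, …, 46}; by symmetry P[π(i) > π(i+1)] = 1/2.
By linearity: E[X] = 45 · (1/2) = (46 − 1) · (1/2) = 45/2 ≈ 22.50000.

E[X] = 45/2 = 22.50000.


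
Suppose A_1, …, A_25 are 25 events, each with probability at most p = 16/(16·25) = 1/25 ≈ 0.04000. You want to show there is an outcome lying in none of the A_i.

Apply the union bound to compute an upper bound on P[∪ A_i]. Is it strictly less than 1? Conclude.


Union bound: P[∪_{i=1}^{25} A_i] ≤ Σ_i P[A_i] ≤ 25·p = 25·(1/25) = 1.
Numerically: 1 ≈ 1.00000.
Is 1 < 1? NO.
Since the bound 1 is ≥ 1, the union bound is uninformative here; it does NOT by itself certify existence.

25·p = 1 ≈ 1.00000; existence NOT certified by the union bound.


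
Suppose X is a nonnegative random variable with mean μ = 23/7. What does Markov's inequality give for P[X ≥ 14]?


μ = E[X] = 23/7, a = 14.
Markov: P[X ≥ 14] ≤ μ/a = (23/7)/14 = 23/98.
Numerically: ≈ 0.2347.
(Since a = 14 > μ = 3.2857, the bound 23/98 is < 1 and informative.)

P[X ≥ 14] ≤ 23/98 ≈ 0.2347.
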